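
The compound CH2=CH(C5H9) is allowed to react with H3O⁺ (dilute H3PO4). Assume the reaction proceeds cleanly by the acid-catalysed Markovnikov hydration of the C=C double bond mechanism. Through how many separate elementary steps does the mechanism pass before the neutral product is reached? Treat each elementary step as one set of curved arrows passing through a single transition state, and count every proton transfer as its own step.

Step 1: Protonation of the alkene by H3O⁺: the π bond acts as the nucleophile and picks up H⁺, giving the more stable (Markovnikov) secondary carbocation. H2O is released.
Step 2: Carbocation rearrangement: a 1,2-hydride shift from the adjacent cyclopentyl carbon converts the initially-formed secondary cation into the more stable tertiary cation.
Step 3: A lone pair on the oxygen of H2O attacks the carbocation, forming a C–O bond and an oxonium ion (a protonated alcohol).
Step 4: H2O removes a proton from the oxonium oxygen, regenerating H3O⁺ and giving the neutral alcohol.
Total: 4 elementary steps.

4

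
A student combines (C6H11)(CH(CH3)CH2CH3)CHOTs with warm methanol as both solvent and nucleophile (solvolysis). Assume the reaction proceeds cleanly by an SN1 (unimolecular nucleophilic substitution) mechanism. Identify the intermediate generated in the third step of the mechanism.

Step 1: Ionisation: the C–O σ-bond cleaves heterolytically; both bonding electrons depart with TsO⁻, leaving a secondary carbocation at the α-carbon.
Step 2: A hydride (H with its bonding pair) migrates from the adjacent cyclohexyl carbon to the cationic centre — a 1,2-hydride shift — upgrading the secondary cation to a tertiary one.
Step 3: CH3OH donates an oxygen lone pair into the empty p orbital of the cation, giving a protonated ether (an oxonium ion).
After step 3 the species present is an oxonium ion.

oxonium ion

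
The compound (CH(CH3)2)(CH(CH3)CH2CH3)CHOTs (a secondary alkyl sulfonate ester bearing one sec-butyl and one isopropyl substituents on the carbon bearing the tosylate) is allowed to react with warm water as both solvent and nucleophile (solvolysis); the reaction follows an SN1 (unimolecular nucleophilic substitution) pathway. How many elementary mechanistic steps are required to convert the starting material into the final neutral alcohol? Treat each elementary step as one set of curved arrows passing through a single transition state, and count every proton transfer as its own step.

4

Step 1: Ionisation: the C–O σ-bond cleaves heterolytically; both bonding electrons depart with TsO⁻, leaving a secondary carbocation at the α-carbon.
Step 2: A 1,2-hydride shift from the adjacent sec-butyl carbon moves the positive charge from the secondary centre to an adjacent carbon, generating a more stable tertiary carbocation.
Step 3: Nucleophilic capture: the oxygen of H2O bonds to the cationic carbon, producing an oxonium-ion intermediate.
Step 4: A second solvent molecule removes the proton on oxygen, giving the neutral alcohol product.
Total: 4 elementary steps.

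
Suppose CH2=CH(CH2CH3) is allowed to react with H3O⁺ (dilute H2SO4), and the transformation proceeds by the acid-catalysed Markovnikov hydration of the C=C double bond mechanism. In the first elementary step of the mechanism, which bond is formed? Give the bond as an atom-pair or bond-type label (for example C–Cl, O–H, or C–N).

C–H

Step 1: The π electrons of the C=C bond attack a proton of H3O⁺; Markovnikov addition places the new C–H on the less-substituted alkene carbon, so the positive charge ends up on the more-substituted carbon — a secondary carbocation. H2O is released.
The bond formed in this step is the C–H bond.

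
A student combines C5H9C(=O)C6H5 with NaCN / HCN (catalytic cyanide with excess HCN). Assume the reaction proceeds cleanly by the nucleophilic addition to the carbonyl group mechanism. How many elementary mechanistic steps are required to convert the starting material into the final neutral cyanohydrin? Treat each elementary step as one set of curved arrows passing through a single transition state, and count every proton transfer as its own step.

Step 1: Nucleophilic addition: CN⁻ adds to the carbonyl carbon, pushing the π(C=O) electron pair onto oxygen and giving a tetrahedral alkoxide.
Step 2: The alkoxide oxygen removes a proton from HCN present in the mixture, giving a cyanohydrin and regenerating CN⁻.
Total: 2 elementary steps.

2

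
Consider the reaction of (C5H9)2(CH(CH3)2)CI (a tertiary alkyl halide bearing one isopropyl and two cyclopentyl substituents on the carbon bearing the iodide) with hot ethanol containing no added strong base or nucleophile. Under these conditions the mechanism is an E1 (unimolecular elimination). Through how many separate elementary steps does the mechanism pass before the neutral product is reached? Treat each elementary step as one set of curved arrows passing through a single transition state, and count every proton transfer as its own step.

2

Step 1: The C–I bond breaks with both electrons going to the iodide; I⁻ leaves and a tertiary carbocation remains.
(No 1,2-shift: no single shift to an adjacent carbon would give a more stable cation.)
Step 2: Loss of a β-proton to an ethanol molecule of the solvent: the C–H bonding pair collapses toward the cationic carbon to form the C=C π bond, yielding the alkene.
Total: 2 elementary steps.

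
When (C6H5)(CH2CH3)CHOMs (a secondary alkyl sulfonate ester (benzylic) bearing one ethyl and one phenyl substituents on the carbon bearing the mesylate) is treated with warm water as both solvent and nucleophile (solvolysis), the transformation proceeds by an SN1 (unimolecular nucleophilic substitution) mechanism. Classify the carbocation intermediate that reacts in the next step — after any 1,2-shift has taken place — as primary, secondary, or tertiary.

Step 1: Unassisted departure of MsO⁻ (taking the C–O bonding pair) generates a secondary carbocation.
No single 1,2-shift to an adjacent carbon would give a more-substituted cation, so no rearrangement occurs.

secondary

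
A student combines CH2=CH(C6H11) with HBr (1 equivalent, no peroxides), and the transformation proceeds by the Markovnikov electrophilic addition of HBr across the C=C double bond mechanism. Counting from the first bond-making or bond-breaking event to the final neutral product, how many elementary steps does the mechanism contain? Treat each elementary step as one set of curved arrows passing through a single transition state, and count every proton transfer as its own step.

3

Step 1: Protonation of the alkene by HBr: the π bond acts as the nucleophile and picks up H⁺, giving the more stable (Markovnikov) secondary carbocation. The H–Br bond breaks heterolytically, releasing Br⁻.
Step 2: A 1,2-hydride shift from the adjacent cyclohexyl carbon moves the positive charge from the secondary centre to an adjacent carbon, generating a more stable tertiary carbocation.
Step 3: Br⁻ captures the cation: a lone pair on Br⁻ fills the empty p orbital, producing the alkyl halide product.
Total: 3 elementary steps.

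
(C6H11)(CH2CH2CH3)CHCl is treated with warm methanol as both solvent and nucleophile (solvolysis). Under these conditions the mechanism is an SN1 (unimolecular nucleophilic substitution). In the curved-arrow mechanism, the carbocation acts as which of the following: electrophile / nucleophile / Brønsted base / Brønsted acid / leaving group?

electrophile

Step 3: Nucleophilic capture: the oxygen of CH3OH bonds to the cationic carbon, producing an oxonium-ion intermediate.
The carbocation accepts an electron pair into an empty or π* orbital — it is the electrophile.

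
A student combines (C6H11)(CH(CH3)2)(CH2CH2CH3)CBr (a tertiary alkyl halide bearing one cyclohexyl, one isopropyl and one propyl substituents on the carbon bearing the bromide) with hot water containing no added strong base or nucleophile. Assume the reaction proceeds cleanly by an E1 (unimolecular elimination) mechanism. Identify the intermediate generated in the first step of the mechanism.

Step 1: Rate-determining heterolysis of the C–Br bond gives Br⁻ and a tertiary carbocation.
After step 1 the species present is a tertiary carbocation.

tertiary carbocation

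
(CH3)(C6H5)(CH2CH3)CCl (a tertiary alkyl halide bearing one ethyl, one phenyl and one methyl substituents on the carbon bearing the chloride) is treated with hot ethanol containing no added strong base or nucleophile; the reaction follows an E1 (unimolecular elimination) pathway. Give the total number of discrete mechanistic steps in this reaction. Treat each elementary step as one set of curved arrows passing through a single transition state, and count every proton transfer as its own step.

2

Step 1: Ionisation: the C–Cl σ-bond cleaves heterolytically; both bonding electrons depart with Cl⁻, leaving a tertiary carbocation at the α-carbon.
(No 1,2-shift: no single shift to an adjacent carbon would give a more stable cation.)
Step 2: A weak base (an ethanol molecule from the solvent) removes a proton from a carbon adjacent to the cationic centre; the electrons of that C–H bond become the new π(C=C) bond, giving the alkene.
Total: 2 elementary steps.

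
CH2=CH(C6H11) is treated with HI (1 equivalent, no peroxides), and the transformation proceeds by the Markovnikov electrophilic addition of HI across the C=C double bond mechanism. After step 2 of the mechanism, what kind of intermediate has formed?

Step 1: The π electrons of the C=C bond attack a proton of HI; Markovnikov addition places the new C–H on the less-substituted alkene carbon, so the positive charge ends up on the more-substituted carbon — a secondary carbocation. The H–I bond breaks heterolytically, releasing I⁻.
Step 2: Carbocation rearrangement: a 1,2-hydride shift from the adjacent cyclohexyl carbon converts the initially-formed secondary cation into the more stable tertiary cation.
After step 2 the species present is a tertiary carbocation.

tertiary carbocation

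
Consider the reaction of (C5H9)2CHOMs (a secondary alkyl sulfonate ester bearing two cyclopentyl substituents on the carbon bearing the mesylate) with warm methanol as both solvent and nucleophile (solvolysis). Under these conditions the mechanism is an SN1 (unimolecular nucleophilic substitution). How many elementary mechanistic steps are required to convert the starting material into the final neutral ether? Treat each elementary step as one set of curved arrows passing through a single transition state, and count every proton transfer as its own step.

Step 1: Ionisation: the C–O σ-bond cleaves heterolytically; both bonding electrons depart with MsO⁻, leaving a secondary carbocation at the α-carbon.
Step 2: Carbocation rearrangement: a 1,2-hydride shift from the adjacent cyclopentyl carbon converts the initially-formed secondary cation into the more stable tertiary cation.
Step 3: CH3OH donates an oxygen lone pair into the empty p orbital of the cation, giving a protonated ether (an oxonium ion).
Step 4: Deprotonation of the oxonium oxygen by solvent methanol yields the neutral ether.
Total: 4 elementary steps.

4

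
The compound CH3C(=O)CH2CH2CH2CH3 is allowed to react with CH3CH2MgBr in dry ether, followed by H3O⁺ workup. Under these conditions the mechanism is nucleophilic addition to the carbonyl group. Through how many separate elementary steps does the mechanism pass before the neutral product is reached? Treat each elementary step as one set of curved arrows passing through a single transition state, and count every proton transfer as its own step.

Step 1: A lone pair / filled orbital on the carbanion-like carbon of CH3CH2MgBr attacks the electrophilic carbonyl carbon; the π(C=O) electrons shift onto oxygen, producing a tetrahedral alkoxide intermediate.
Step 2: Protonation of the alkoxide by H3O⁺ workup furnishes an alcohol.
Total: 2 elementary steps.

2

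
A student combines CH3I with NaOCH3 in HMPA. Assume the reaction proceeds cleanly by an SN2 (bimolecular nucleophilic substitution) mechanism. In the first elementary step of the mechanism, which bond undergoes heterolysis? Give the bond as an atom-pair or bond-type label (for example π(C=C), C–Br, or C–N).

C–I

Step 1: CH3O⁻ attacks the back face of the α-carbon while I⁻ departs with the C–I bonding pair — a single concerted displacement through a pentacoordinate transition state.
The bond broken in this step is the C–I bond.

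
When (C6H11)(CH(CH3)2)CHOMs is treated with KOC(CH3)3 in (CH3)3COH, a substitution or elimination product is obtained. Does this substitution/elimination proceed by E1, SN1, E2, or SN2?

E2

Conditions: a strong/bulky base with a secondary substrate bearing a β-hydrogen.
These conditions are the textbook signature of the E2 pathway.
A strong (often hindered) base removes a β-H in concert with loss of the leaving group — bimolecular elimination.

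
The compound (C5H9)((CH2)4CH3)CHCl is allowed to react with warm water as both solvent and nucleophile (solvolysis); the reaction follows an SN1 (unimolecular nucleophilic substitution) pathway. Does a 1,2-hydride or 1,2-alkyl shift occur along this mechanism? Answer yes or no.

yes

The first-formed carbocation is secondary.
The adjacent cyclopentyl carbon already bears 2 other carbon substituents and has a hydrogen to migrate; after a 1,2-hydride shift from that carbon the positive charge sits on a tertiary centre.
Tertiary is more stable than secondary, so the shift occurs.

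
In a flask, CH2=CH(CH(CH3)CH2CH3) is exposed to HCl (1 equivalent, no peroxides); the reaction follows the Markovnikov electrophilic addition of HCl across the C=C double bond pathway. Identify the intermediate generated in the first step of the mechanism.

secondary carbocation

Step 1: The π electrons of the C=C bond attack a proton of HCl; Markovnikov addition places the new C–H on the less-substituted alkene carbon, so the positive charge ends up on the more-substituted carbon — a secondary carbocation. The H–Cl bond breaks heterolytically, releasing Cl⁻.
After step 1 the species present is a secondary carbocation.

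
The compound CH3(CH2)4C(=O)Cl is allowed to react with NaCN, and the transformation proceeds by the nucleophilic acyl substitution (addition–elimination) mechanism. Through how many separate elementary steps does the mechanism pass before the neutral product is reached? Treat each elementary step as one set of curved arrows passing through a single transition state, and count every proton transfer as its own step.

Step 1: A lone pair on the C of CN⁻ attacks the electrophilic acyl carbon; the π(C=O) electrons move onto oxygen, giving a tetrahedral intermediate.
Step 2: An oxygen lone pair re-forms the C=O π bond as the C–Cl σ-bond breaks; Cl⁻ is expelled.
Total: 2 elementary steps.

2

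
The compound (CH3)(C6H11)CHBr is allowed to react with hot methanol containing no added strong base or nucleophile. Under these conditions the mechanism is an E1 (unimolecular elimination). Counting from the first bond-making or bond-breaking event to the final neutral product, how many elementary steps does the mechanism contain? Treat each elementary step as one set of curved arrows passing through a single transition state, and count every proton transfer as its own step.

3

Step 1: Rate-determining heterolysis of the C–Br bond gives Br⁻ and a secondary carbocation.
Step 2: A 1,2-hydride shift from the adjacent cyclohexyl carbon moves the positive charge from the secondary centre to an adjacent carbon, generating a more stable tertiary carbocation.
Step 3: Loss of a β-proton to a methanol molecule of the solvent: the C–H bonding pair collapses toward the cationic carbon to form the C=C π bond, yielding the alkene.
Total: 3 elementary steps.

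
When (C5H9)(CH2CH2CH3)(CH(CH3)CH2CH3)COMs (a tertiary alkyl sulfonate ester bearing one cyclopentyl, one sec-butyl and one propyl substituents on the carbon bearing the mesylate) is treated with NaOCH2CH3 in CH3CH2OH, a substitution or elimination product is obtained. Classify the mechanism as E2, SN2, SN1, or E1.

Conditions: a strong base with a tertiary substrate bearing a β-hydrogen.
These conditions are the textbook signature of the E2 pathway.
A strong (often hindered) base removes a β-H in concert with loss of the leaving group — bimolecular elimination.

E2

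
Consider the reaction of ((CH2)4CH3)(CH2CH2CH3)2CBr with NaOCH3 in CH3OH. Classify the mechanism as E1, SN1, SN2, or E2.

Conditions: a strong base with a tertiary substrate bearing a β-hydrogen.
These conditions are the textbook signature of the E2 pathway.
A strong (often hindered) base removes a β-H in concert with loss of the leaving group — bimolecular elimination.

E2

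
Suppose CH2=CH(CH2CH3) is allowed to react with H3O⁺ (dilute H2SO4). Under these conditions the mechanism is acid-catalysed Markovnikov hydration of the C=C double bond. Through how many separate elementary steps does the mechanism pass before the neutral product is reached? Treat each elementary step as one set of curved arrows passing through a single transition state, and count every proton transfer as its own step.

Step 1: Electrophilic addition begins with the π(C=C) electrons forming a bond to the proton of H3O⁺. Following Markovnikov's rule, the resulting cation is secondary. H2O is released.
(No 1,2-shift: no single shift to an adjacent carbon would give a more stable cation.)
Step 2: Nucleophilic capture of the cation by H2O produces the protonated alcohol (an oxonium ion).
Step 3: Deprotonation of the oxonium ion by a water molecule delivers the neutral alcohol and regenerates the acid catalyst.
Total: 3 elementary steps.

3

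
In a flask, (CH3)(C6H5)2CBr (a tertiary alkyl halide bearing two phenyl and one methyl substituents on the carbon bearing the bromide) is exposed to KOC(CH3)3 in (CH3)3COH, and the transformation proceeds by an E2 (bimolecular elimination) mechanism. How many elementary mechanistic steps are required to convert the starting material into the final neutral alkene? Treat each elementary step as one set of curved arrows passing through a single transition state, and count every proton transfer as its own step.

Step 1: Concerted anti-periplanar elimination: (CH3)3CO⁻ abstracts a β-H while Br⁻ leaves, and the C–H electrons become the new C=C π bond — all in a single transition state.
Total: 1 elementary step.

1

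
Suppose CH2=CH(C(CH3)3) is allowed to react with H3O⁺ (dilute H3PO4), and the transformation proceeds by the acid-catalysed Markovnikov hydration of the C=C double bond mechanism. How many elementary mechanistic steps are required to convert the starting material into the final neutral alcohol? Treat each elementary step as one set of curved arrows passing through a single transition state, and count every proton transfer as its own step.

Step 1: Protonation of the alkene by H3O⁺: the π bond acts as the nucleophile and picks up H⁺, giving the more stable (Markovnikov) secondary carbocation. H2O is released.
Step 2: A methyl group with its bonding pair migrates from the adjacent tert-butyl carbon to the cationic centre — a 1,2-methyl shift — upgrading the secondary cation to a tertiary one.
Step 3: Water acts as the nucleophile: an oxygen lone pair bonds to the cationic carbon, giving an oxonium-ion intermediate.
Step 4: H2O removes a proton from the oxonium oxygen, regenerating H3O⁺ and giving the neutral alcohol.
Total: 4 elementary steps.

4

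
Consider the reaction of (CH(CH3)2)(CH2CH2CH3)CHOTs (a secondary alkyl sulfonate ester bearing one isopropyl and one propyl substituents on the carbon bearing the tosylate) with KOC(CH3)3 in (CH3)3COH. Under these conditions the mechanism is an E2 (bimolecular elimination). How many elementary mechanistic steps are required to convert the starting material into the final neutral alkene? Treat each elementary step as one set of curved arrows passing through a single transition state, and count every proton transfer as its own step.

Step 1: Concerted anti-periplanar elimination: (CH3)3CO⁻ abstracts a β-H while TsO⁻ leaves, and the C–H electrons become the new C=C π bond — all in a single transition state.
Total: 1 elementary step.

1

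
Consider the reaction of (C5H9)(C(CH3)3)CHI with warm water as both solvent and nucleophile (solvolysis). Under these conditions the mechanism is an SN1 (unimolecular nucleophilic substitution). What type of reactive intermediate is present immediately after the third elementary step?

Step 1: Rate-determining heterolysis of the C–I bond gives I⁻ and a secondary carbocation.
Step 2: Carbocation rearrangement: a 1,2-hydride shift from the adjacent cyclopentyl carbon converts the initially-formed secondary cation into the more stable tertiary cation.
Step 3: H2O donates an oxygen lone pair into the empty p orbital of the cation, giving a protonated alcohol (an oxonium ion).
After step 3 the species present is an oxonium ion.

oxonium ion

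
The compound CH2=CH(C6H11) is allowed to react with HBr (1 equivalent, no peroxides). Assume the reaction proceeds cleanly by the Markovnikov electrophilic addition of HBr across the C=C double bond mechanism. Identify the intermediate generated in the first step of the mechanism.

Step 1: The π electrons of the C=C bond attack a proton of HBr; Markovnikov addition places the new C–H on the less-substituted alkene carbon, so the positive charge ends up on the more-substituted carbon — a secondary carbocation. The H–Br bond breaks heterolytically, releasing Br⁻.
After step 1 the species present is a secondary carbocation.

secondary carbocation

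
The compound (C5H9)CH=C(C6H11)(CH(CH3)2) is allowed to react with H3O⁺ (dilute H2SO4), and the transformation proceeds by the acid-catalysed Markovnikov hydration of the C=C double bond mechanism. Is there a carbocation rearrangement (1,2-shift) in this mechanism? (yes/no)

no

The first-formed carbocation is tertiary.
No single 1,2-shift to an adjacent carbon would produce a more-substituted cation than the one already present, so no rearrangement occurs.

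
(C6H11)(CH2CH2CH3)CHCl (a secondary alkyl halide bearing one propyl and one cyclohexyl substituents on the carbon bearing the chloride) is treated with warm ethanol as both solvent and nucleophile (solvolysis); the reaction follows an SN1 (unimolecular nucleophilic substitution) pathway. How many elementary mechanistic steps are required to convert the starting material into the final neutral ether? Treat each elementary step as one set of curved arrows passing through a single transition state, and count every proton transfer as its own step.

4

Step 1: Unassisted departure of Cl⁻ (taking the C–Cl bonding pair) generates a secondary carbocation.
Step 2: Carbocation rearrangement: a 1,2-hydride shift from the adjacent cyclohexyl carbon converts the initially-formed secondary cation into the more stable tertiary cation.
Step 3: Nucleophilic capture: the oxygen of CH3CH2OH bonds to the cationic carbon, producing an oxonium-ion intermediate.
Step 4: Deprotonation of the oxonium oxygen by solvent ethanol yields the neutral ether.
Total: 4 elementary steps.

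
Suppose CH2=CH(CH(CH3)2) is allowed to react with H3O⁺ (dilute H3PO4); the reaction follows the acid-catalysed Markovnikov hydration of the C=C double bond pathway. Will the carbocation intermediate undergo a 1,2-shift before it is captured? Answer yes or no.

The first-formed carbocation is secondary.
The adjacent isopropyl carbon already bears 2 other carbon substituents and has a hydrogen to migrate; after a 1,2-hydride shift from that carbon the positive charge sits on a tertiary centre.
Tertiary is more stable than secondary, so the shift occurs.

yes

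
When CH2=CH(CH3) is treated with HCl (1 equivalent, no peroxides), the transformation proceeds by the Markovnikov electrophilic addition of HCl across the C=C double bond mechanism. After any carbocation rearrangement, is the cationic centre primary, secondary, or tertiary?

Step 1: The π electrons of the C=C bond attack a proton of HCl; Markovnikov addition places the new C–H on the less-substituted alkene carbon, so the positive charge ends up on the more-substituted carbon — a secondary carbocation. The H–Cl bond breaks heterolytically, releasing Cl⁻.
No single 1,2-shift to an adjacent carbon would give a more-substituted cation, so no rearrangement occurs.

secondary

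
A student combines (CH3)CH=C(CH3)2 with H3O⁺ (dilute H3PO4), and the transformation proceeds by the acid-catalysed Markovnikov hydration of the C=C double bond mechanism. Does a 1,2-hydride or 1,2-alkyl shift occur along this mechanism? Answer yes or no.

no

The first-formed carbocation is tertiary.
No single 1,2-shift to an adjacent carbon would produce a more-substituted cation than the one already present, so no rearrangement occurs.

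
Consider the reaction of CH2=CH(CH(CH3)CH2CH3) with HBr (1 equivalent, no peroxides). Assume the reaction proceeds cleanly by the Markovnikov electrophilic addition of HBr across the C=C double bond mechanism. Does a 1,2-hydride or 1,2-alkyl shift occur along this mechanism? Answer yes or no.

The first-formed carbocation is secondary.
The adjacent sec-butyl carbon already bears 2 other carbon substituents and has a hydrogen to migrate; after a 1,2-hydride shift from that carbon the positive charge sits on a tertiary centre.
Tertiary is more stable than secondary, so the shift occurs.

yes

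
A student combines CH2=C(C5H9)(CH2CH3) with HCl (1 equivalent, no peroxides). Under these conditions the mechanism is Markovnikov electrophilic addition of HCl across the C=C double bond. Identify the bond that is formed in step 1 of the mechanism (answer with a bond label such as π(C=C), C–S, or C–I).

Step 1: Protonation of the alkene by HCl: the π bond acts as the nucleophile and picks up H⁺, giving the more stable (Markovnikov) tertiary carbocation. The H–Cl bond breaks heterolytically, releasing Cl⁻.
The bond formed in this step is the C–H bond.

C–H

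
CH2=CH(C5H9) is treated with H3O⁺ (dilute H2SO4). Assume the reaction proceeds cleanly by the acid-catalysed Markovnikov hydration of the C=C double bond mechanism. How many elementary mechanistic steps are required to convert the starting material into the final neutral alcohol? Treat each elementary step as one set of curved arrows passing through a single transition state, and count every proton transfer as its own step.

Step 1: The π electrons of the C=C bond attack a proton of H3O⁺; Markovnikov addition places the new C–H on the less-substituted alkene carbon, so the positive charge ends up on the more-substituted carbon — a secondary carbocation. H2O is released.
Step 2: A hydride (H with its bonding pair) migrates from the adjacent cyclopentyl carbon to the cationic centre — a 1,2-hydride shift — upgrading the secondary cation to a tertiary one.
Step 3: A lone pair on the oxygen of H2O attacks the carbocation, forming a C–O bond and an oxonium ion (a protonated alcohol).
Step 4: Proton transfer from the O–H of the oxonium ion to H2O completes the catalytic cycle and yields the alcohol.
Total: 4 elementary steps.

4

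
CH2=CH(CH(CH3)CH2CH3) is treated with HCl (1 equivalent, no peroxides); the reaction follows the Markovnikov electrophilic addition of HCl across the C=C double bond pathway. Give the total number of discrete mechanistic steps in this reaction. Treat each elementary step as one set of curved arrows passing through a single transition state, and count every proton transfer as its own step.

3

Step 1: Electrophilic addition begins with the π(C=C) electrons forming a bond to the proton of HCl. Following Markovnikov's rule, the resulting cation is secondary. The H–Cl bond breaks heterolytically, releasing Cl⁻.
Step 2: Carbocation rearrangement: a 1,2-hydride shift from the adjacent sec-butyl carbon converts the initially-formed secondary cation into the more stable tertiary cation.
Step 3: Nucleophilic attack by Cl⁻ on the carbocation completes the addition, giving R–Cl.
Total: 3 elementary steps.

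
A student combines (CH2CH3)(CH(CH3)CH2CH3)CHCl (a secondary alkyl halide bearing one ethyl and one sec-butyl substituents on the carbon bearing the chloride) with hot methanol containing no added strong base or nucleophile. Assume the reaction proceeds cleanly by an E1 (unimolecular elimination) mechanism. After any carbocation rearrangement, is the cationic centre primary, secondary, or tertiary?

tertiary

Step 1: Unassisted departure of Cl⁻ (taking the C–Cl bonding pair) generates a secondary carbocation.
Step 2: A hydride (H with its bonding pair) migrates from the adjacent sec-butyl carbon to the cationic centre — a 1,2-hydride shift — upgrading the secondary cation to a tertiary one.
The cation rearranges from secondary to tertiary via a 1,2-hydride shift from the adjacent sec-butyl carbon; the tertiary cation is what reacts next.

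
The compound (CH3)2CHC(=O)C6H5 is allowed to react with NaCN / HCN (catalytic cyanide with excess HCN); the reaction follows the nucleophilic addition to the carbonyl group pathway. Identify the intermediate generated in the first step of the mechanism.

tetrahedral alkoxide intermediate

Step 1: A lone pair / filled orbital on CN⁻ attacks the electrophilic carbonyl carbon; the π(C=O) electrons shift onto oxygen, producing a tetrahedral alkoxide intermediate.
After step 1 the species present is a tetrahedral alkoxide intermediate.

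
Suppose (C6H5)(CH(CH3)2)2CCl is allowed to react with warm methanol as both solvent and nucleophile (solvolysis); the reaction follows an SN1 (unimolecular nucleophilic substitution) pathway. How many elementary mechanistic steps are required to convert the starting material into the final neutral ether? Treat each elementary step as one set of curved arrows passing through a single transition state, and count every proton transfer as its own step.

3

Step 1: Rate-determining heterolysis of the C–Cl bond gives Cl⁻ and a tertiary carbocation.
(No 1,2-shift: no single shift to an adjacent carbon would give a more stable cation.)
Step 2: A lone pair on the oxygen of CH3OH attacks the carbocation, forming a new C–O σ-bond and an oxonium ion.
Step 3: Proton transfer from the O–H of the oxonium ion to a solvent molecule delivers the neutral ether.
Total: 3 elementary steps.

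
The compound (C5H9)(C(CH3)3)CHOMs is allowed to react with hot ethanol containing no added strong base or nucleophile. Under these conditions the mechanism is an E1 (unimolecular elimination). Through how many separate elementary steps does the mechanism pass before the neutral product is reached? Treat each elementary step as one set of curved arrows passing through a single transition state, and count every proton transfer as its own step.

Step 1: Unassisted departure of MsO⁻ (taking the C–O bonding pair) generates a secondary carbocation.
Step 2: A 1,2-hydride shift from the adjacent cyclopentyl carbon moves the positive charge from the secondary centre to an adjacent carbon, generating a more stable tertiary carbocation.
Step 3: Loss of a β-proton to an ethanol molecule of the solvent: the C–H bonding pair collapses toward the cationic carbon to form the C=C π bond, yielding the alkene.
Total: 3 elementary steps.

3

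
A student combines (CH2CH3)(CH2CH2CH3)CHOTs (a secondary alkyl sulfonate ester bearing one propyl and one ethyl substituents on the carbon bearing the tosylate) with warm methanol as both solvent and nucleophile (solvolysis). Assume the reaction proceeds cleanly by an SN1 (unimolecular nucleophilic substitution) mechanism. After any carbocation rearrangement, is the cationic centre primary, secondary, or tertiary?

Step 1: Unassisted departure of TsO⁻ (taking the C–O bonding pair) generates a secondary carbocation.
No single 1,2-shift to an adjacent carbon would give a more-substituted cation, so no rearrangement occurs.

secondary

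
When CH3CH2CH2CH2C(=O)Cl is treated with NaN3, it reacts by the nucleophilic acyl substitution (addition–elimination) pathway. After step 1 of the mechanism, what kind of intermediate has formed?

tetrahedral intermediate

Step 1: A lone pair on the N of N3⁻ attacks the electrophilic acyl carbon; the π(C=O) electrons move onto oxygen, giving a tetrahedral intermediate.
After step 1 the species present is a tetrahedral intermediate.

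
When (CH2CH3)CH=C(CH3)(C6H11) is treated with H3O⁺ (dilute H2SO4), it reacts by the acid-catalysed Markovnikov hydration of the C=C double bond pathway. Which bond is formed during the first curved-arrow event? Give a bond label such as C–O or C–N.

C–H

Step 1: Protonation of the alkene by H3O⁺: the π bond acts as the nucleophile and picks up H⁺, giving the more stable (Markovnikov) tertiary carbocation. H2O is released.
The bond formed in this step is the C–H bond.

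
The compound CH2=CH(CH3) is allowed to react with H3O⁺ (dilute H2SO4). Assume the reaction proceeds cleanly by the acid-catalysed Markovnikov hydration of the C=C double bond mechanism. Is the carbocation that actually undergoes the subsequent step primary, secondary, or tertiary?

Step 1: The π electrons of the C=C bond attack a proton of H3O⁺; Markovnikov addition places the new C–H on the less-substituted alkene carbon, so the positive charge ends up on the more-substituted carbon — a secondary carbocation. H2O is released.
No single 1,2-shift to an adjacent carbon would give a more-substituted cation, so no rearrangement occurs.

secondary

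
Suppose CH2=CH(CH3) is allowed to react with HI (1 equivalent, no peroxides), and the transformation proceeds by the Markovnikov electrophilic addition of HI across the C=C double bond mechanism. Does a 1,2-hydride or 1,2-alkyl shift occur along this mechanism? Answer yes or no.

no

The first-formed carbocation is secondary.
No single 1,2-shift to an adjacent carbon would produce a more-substituted cation than the one already present, so no rearrangement occurs.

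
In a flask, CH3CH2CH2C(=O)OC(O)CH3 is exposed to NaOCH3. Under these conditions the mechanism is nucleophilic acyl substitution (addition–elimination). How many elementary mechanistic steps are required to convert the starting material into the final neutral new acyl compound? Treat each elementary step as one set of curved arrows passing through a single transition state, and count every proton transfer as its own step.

Step 1: CH3O⁻ adds to the carbonyl carbon; the C=O π electrons shift onto oxygen and a tetrahedral alkoxide intermediate forms.
Step 2: Collapse of the tetrahedral intermediate: the alkoxide oxygen pushes its lone pair back to re-form C=O while CH3CO2⁻ leaves.
Total: 2 elementary steps.

2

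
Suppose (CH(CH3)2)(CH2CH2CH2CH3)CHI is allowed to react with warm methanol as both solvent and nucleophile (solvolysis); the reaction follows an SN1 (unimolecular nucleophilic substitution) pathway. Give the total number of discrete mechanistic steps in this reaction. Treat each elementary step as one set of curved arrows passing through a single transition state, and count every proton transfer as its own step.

4

Step 1: Unassisted departure of I⁻ (taking the C–I bonding pair) generates a secondary carbocation.
Step 2: A hydride (H with its bonding pair) migrates from the adjacent isopropyl carbon to the cationic centre — a 1,2-hydride shift — upgrading the secondary cation to a tertiary one.
Step 3: Nucleophilic capture: the oxygen of CH3OH bonds to the cationic carbon, producing an oxonium-ion intermediate.
Step 4: Deprotonation of the oxonium oxygen by solvent methanol yields the neutral ether.
Total: 4 elementary steps.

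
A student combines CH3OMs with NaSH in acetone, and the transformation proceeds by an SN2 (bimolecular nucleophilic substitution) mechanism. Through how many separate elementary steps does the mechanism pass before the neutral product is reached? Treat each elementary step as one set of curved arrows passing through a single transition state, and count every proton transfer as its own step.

Step 1: HS⁻ attacks the back face of the α-carbon while MsO⁻ departs with the C–O bonding pair — a single concerted displacement through a pentacoordinate transition state.
Total: 1 elementary step.

1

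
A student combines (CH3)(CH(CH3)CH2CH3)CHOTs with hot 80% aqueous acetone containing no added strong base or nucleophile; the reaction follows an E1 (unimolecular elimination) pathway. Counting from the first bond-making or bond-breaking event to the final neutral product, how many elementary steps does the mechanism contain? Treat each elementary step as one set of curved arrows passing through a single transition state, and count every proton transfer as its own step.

3

Step 1: Ionisation: the C–O σ-bond cleaves heterolytically; both bonding electrons depart with TsO⁻, leaving a secondary carbocation at the α-carbon.
Step 2: Carbocation rearrangement: a 1,2-hydride shift from the adjacent sec-butyl carbon converts the initially-formed secondary cation into the more stable tertiary cation.
Step 3: A water molecule (solvent) deprotonates a β-carbon; as the C–H bond breaks, those electrons form the new alkene π bond.
Total: 3 elementary steps.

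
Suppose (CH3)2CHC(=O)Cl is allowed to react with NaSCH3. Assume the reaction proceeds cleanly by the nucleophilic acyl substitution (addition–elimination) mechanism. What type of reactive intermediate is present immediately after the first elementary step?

tetrahedral intermediate

Step 1: CH3S⁻ adds to the carbonyl carbon; the C=O π electrons shift onto oxygen and a tetrahedral alkoxide intermediate forms.
After step 1 the species present is a tetrahedral intermediate.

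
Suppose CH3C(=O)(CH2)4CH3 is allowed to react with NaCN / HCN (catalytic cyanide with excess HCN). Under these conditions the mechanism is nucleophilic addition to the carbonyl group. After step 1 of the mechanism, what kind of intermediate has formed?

tetrahedral alkoxide intermediate

Step 1: A lone pair / filled orbital on CN⁻ attacks the electrophilic carbonyl carbon; the π(C=O) electrons shift onto oxygen, producing a tetrahedral alkoxide intermediate.
After step 1 the species present is a tetrahedral alkoxide intermediate.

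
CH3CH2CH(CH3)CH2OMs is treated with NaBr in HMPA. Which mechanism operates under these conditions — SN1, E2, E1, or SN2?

SN2

Conditions: a primary substrate with a strong nucleophile in the polar aprotic solvent HMPA.
These conditions are the textbook signature of the SN2 pathway.
An unhindered substrate with a strong nucleophile in a polar aprotic solvent favours one-step backside displacement.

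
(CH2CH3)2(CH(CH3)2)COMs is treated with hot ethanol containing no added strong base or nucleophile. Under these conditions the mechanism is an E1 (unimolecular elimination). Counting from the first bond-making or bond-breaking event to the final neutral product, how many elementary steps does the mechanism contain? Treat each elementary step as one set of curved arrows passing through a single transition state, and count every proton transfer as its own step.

Step 1: Unassisted departure of MsO⁻ (taking the C–O bonding pair) generates a tertiary carbocation.
(No 1,2-shift: no single shift to an adjacent carbon would give a more stable cation.)
Step 2: A weak base (an ethanol molecule from the solvent) removes a proton from a carbon adjacent to the cationic centre; the electrons of that C–H bond become the new π(C=C) bond, giving the alkene.
Total: 2 elementary steps.

2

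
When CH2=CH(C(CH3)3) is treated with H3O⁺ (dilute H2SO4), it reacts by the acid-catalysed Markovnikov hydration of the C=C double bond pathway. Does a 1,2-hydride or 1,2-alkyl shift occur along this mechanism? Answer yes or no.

The first-formed carbocation is secondary.
The adjacent tert-butyl carbon has no hydrogen but bears methyl groups; migration of one methyl with its bonding pair (a 1,2-methyl shift) places the charge on a tertiary centre.
Tertiary is more stable than secondary, so the shift occurs.

yes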